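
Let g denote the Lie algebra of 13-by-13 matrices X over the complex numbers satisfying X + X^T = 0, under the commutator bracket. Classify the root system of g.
B_6 (so(13))

This is so(13) with 13 odd, which has dimension 13(13-1)/2 = 78 and rank (13-1)/2 = 6. In the classification of classical Lie algebras, the orthogonal algebra so(2n+1) in an odd number of variables has type B_n; here n = 6, so the Dynkin diagram is a chain of 6 nodes with a double edge at one end; the terminal node there is the unique short simple root (B_6). Hence the type is B_6.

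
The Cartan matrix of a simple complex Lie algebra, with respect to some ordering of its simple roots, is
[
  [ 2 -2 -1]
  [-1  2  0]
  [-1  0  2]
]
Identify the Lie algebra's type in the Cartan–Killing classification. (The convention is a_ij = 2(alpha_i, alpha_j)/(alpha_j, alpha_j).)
The matrix has rank 3 with 2's on the diagonal. Reading the off-diagonal entries as Dynkin edges (a single edge where a_ij = a_ji = -1; a double or triple edge where a_ij * a_ji = 2 or 3), the diagram is a chain of 3 nodes with a double edge at one end; the terminal node there is the unique short simple root (B_3). One simple-root ordering that puts it in standard form is (alpha_3, alpha_1, alpha_2). So the algebra is type B_3, i.e. so(7).

B_3 (so(7))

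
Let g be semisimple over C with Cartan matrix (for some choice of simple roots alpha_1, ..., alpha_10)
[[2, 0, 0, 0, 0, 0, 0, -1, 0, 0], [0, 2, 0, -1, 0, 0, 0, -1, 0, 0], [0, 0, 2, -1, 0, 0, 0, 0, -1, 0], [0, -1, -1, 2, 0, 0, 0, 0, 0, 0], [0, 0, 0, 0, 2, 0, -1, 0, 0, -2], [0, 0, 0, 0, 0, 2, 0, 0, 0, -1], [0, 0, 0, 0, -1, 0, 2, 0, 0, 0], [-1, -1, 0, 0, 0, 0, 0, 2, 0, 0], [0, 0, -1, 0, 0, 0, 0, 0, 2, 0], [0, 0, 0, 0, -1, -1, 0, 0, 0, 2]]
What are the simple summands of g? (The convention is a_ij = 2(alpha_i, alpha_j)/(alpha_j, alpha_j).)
A_6 (sl(7)) + F_4

The diagram associated to this matrix has two connected components: the simple roots {alpha_1, alpha_2, alpha_3, alpha_4, alpha_8, alpha_9} form a chain of 6 nodes with single edges (A_6), and {alpha_5, alpha_6, alpha_7, alpha_10} form a chain of 4 nodes with a double edge between the middle two (F_4). A semisimple Lie algebra decomposes uniquely as the direct sum of simple ideals, one per connected component of its Dynkin diagram, so g ≅ A_6 ⊕ F_4 (dimension 48 + 52 = 100).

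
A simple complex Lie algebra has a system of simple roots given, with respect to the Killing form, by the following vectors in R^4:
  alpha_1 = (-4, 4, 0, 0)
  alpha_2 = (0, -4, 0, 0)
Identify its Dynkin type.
B2

Compute the Cartan integers a_ij = 2(alpha_i, alpha_j)/(alpha_j, alpha_j); the resulting 2x2 Cartan matrix is
[[2, -2], [-1, 2]].
The roots have two lengths (squared-length ratio 2:1); the short ones are alpha_{2}. The associated Dynkin diagram is a chain of 2 nodes with a double edge at one end; the terminal node there is the unique short simple root (B_2), so the type is B_2 (the algebra so(5)).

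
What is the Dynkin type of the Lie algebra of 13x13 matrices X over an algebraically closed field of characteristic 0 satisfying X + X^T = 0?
type B_6

This is so(13) with 13 odd, which has dimension 13(13-1)/2 = 78 and rank (13-1)/2 = 6. In the classification of classical Lie algebras, the orthogonal algebra so(2n+1) in an odd number of variables has type B_n; here n = 6, so the Dynkin diagram is a chain of 6 nodes with a double edge at one end; the terminal node there is the unique short simple root (B_6). Hence the type is B_6.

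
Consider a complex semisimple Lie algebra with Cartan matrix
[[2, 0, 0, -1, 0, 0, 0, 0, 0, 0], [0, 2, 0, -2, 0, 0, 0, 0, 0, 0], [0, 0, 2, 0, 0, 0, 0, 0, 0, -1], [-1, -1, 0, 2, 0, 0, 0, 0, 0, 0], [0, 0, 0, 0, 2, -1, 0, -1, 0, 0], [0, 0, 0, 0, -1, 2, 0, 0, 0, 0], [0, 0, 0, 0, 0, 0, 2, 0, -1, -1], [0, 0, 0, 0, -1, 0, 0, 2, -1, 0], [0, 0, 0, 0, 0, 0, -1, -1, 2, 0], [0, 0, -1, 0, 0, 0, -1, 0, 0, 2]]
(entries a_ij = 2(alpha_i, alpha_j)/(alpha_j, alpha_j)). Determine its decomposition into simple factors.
A_7 (sl(8)) + C_3 (sp(6))

The diagram associated to this matrix has two connected components: the simple roots {alpha_3, alpha_5, alpha_6, alpha_7, alpha_8, alpha_9, alpha_10} form a chain of 7 nodes with single edges (A_7), and {alpha_1, alpha_2, alpha_4} form a chain of 3 nodes with a double edge at one end; the terminal node there is the unique long simple root (C_3). A semisimple Lie algebra decomposes uniquely as the direct sum of simple ideals, one per connected component of its Dynkin diagram, so g ≅ A_7 ⊕ C_3 (dimension 63 + 21 = 84).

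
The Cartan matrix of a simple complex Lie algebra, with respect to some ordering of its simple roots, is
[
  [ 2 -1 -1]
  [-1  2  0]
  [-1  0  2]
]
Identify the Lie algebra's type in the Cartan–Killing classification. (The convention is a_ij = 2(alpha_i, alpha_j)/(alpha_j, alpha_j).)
The matrix has rank 3 with 2's on the diagonal. Reading the off-diagonal entries as Dynkin edges (a single edge where a_ij = a_ji = -1; a double or triple edge where a_ij * a_ji = 2 or 3), the diagram is a chain of 3 nodes with single edges (A_3). One simple-root ordering that puts it in standard form is (alpha_2, alpha_1, alpha_3). So the algebra is type A_3, i.e. sl(4).

A_3 (sl(4))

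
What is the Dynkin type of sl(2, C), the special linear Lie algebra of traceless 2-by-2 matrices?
This is sl(2), which has dimension 2^2 - 1 = 3 and rank 2 - 1 = 1 (a Cartan subalgebra is the diagonal traceless matrices). In the classification of classical Lie algebras, the special linear algebra sl(n+1) has type A_n; here n = 1, so the Dynkin diagram is a chain of 1 nodes with single edges (A_1). Hence the type is A_1.

type A_1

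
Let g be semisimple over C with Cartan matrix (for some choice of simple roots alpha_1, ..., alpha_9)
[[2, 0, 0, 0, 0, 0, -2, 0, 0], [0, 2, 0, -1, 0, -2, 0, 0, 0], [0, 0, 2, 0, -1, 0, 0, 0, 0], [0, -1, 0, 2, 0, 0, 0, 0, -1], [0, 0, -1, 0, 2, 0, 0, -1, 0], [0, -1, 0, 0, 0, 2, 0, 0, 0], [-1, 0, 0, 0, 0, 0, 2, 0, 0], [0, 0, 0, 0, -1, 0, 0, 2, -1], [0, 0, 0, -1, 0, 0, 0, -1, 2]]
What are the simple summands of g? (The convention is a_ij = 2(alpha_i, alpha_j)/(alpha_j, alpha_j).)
The diagram associated to this matrix has two connected components: the simple roots {alpha_1, alpha_7} form a chain of 2 nodes with a double edge at one end; the terminal node there is the unique short simple root (B_2), and {alpha_2, alpha_3, alpha_4, alpha_5, alpha_6, alpha_8, alpha_9} form a chain of 7 nodes with a double edge at one end; the terminal node there is the unique short simple root (B_7). A semisimple Lie algebra decomposes uniquely as the direct sum of simple ideals, one per connected component of its Dynkin diagram, so g ≅ B_2 ⊕ B_7 (dimension 10 + 105 = 115).

type B_2 ⊕ type B_7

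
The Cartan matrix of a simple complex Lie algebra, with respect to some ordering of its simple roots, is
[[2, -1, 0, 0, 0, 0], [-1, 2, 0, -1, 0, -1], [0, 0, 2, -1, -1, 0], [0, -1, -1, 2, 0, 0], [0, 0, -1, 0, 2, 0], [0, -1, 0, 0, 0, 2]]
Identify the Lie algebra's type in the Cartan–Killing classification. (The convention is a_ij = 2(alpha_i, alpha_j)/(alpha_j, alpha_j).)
The matrix has rank 6 with 2's on the diagonal. Reading the off-diagonal entries as Dynkin edges (a single edge where a_ij = a_ji = -1; a double or triple edge where a_ij * a_ji = 2 or 3), the diagram is a chain of 4 nodes with a fork of two nodes at one end (D_6). One simple-root ordering that puts it in standard form is (alpha_5, alpha_3, alpha_4, alpha_2, alpha_6, alpha_1). So the algebra is type D_6, i.e. so(12).

type D_6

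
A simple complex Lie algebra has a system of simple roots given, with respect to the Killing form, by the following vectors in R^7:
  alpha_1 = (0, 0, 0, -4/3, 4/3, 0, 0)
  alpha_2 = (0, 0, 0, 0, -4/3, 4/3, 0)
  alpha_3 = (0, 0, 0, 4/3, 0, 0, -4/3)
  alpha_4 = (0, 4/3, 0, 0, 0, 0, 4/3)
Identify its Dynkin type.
Compute the Cartan integers a_ij = 2(alpha_i, alpha_j)/(alpha_j, alpha_j); the resulting 4x4 Cartan matrix is
[[2, -1, -1, 0], [-1, 2, 0, 0], [-1, 0, 2, -1], [0, 0, -1, 2]].
All simple roots have the same length, so the diagram is simply laced. The associated Dynkin diagram is a chain of 4 nodes with single edges (A_4), so the type is A_4 (the algebra sl(5)).

A_4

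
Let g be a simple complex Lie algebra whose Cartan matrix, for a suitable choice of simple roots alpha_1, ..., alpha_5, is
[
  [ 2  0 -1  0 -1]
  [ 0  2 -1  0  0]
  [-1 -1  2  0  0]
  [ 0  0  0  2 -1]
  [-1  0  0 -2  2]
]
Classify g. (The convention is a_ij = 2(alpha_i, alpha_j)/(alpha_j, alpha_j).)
The matrix has rank 5 with 2's on the diagonal. Reading the off-diagonal entries as Dynkin edges (a single edge where a_ij = a_ji = -1; a double or triple edge where a_ij * a_ji = 2 or 3), the diagram is a chain of 5 nodes with a double edge at one end; the terminal node there is the unique short simple root (B_5). One simple-root ordering that puts it in standard form is (alpha_2, alpha_3, alpha_1, alpha_5, alpha_4). So the algebra is type B_5, i.e. so(11).

type B_5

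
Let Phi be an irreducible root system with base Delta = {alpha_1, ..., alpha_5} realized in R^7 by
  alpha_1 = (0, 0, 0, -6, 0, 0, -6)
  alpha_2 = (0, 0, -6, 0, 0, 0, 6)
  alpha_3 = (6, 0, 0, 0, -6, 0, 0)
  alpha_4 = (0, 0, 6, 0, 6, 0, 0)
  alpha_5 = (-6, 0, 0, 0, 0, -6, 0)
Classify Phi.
Compute the Cartan integers a_ij = 2(alpha_i, alpha_j)/(alpha_j, alpha_j); the resulting 5x5 Cartan matrix is
[[2, -1, 0, 0, 0], [-1, 2, 0, -1, 0], [0, 0, 2, -1, -1], [0, -1, -1, 2, 0], [0, 0, -1, 0, 2]].
All simple roots have the same length, so the diagram is simply laced. The associated Dynkin diagram is a chain of 5 nodes with single edges (A_5), so the type is A_5 (the algebra sl(6)).

A_5 (sl(6))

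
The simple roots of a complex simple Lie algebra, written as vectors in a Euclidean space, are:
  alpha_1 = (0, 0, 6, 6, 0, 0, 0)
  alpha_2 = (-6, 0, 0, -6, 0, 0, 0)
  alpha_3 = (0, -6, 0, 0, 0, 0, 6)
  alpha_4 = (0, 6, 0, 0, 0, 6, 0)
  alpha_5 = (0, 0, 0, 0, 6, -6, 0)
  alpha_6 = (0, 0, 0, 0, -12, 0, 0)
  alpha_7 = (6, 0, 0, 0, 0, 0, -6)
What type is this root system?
C7

Compute the Cartan integers a_ij = 2(alpha_i, alpha_j)/(alpha_j, alpha_j); the resulting 7x7 Cartan matrix is
[[2, -1, 0, 0, 0, 0, 0], [-1, 2, 0, 0, 0, 0, -1], [0, 0, 2, -1, 0, 0, -1], [0, 0, -1, 2, -1, 0, 0], [0, 0, 0, -1, 2, -1, 0], [0, 0, 0, 0, -2, 2, 0], [0, -1, -1, 0, 0, 0, 2]].
The roots have two lengths (squared-length ratio 2:1); the short ones are alpha_{1,2,3,4,5,7}. The associated Dynkin diagram is a chain of 7 nodes with a double edge at one end; the terminal node there is the unique long simple root (C_7), so the type is C_7 (the algebra sp(14)).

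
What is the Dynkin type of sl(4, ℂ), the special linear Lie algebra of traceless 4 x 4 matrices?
This is sl(4), which has dimension 4^2 - 1 = 15 and rank 4 - 1 = 3 (a Cartan subalgebra is the diagonal traceless matrices). In the classification of classical Lie algebras, the special linear algebra sl(n+1) has type A_n; here n = 3, so the Dynkin diagram is a chain of 3 nodes with single edges (A_3). Hence the type is A_3.

A_3 (sl(4))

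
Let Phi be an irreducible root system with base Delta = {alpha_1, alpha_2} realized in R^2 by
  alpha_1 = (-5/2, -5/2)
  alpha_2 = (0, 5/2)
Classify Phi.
B_2 (so(5))

Compute the Cartan integers a_ij = 2(alpha_i, alpha_j)/(alpha_j, alpha_j); the resulting 2x2 Cartan matrix is
[[2, -2], [-1, 2]].
The roots have two lengths (squared-length ratio 2:1); the short ones are alpha_{2}. The associated Dynkin diagram is a chain of 2 nodes with a double edge at one end; the terminal node there is the unique short simple root (B_2), so the type is B_2 (the algebra so(5)).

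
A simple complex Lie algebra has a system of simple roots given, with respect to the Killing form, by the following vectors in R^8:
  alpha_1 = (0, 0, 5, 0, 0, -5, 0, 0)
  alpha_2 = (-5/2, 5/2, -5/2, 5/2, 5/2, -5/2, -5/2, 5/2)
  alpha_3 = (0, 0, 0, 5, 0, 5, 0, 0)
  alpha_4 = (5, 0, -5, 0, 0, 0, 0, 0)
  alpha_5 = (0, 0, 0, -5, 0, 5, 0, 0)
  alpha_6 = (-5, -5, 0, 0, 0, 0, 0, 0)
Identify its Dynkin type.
Compute the Cartan integers a_ij = 2(alpha_i, alpha_j)/(alpha_j, alpha_j); the resulting 6x6 Cartan matrix is
[[2, 0, -1, -1, -1, 0], [0, 2, 0, 0, -1, 0], [-1, 0, 2, 0, 0, 0], [-1, 0, 0, 2, 0, -1], [-1, -1, 0, 0, 2, 0], [0, 0, 0, -1, 0, 2]].
All simple roots have the same length, so the diagram is simply laced. The associated Dynkin diagram is a chain of 5 nodes with one extra node attached to the third node from one end (E_6), so the type is E_6.

E6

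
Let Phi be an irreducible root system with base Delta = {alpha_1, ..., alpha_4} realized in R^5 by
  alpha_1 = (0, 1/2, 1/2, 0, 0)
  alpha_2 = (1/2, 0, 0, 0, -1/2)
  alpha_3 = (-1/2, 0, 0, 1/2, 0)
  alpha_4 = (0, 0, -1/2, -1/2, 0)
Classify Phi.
A4

Compute the Cartan integers a_ij = 2(alpha_i, alpha_j)/(alpha_j, alpha_j); the resulting 4x4 Cartan matrix is
[[2, 0, 0, -1], [0, 2, -1, 0], [0, -1, 2, -1], [-1, 0, -1, 2]].
All simple roots have the same length, so the diagram is simply laced. The associated Dynkin diagram is a chain of 4 nodes with single edges (A_4), so the type is A_4 (the algebra sl(5)).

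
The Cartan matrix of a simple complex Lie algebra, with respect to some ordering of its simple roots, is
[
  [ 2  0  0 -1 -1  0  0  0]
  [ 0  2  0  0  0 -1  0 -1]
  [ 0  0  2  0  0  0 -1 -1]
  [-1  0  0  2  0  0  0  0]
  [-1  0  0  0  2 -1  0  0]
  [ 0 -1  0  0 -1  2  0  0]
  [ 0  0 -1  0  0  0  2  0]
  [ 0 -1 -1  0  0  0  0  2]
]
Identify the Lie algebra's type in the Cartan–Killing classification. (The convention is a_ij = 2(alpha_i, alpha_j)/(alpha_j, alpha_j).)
A_8 (sl(9))

The matrix has rank 8 with 2's on the diagonal. Reading the off-diagonal entries as Dynkin edges (a single edge where a_ij = a_ji = -1; a double or triple edge where a_ij * a_ji = 2 or 3), the diagram is a chain of 8 nodes with single edges (A_8). One simple-root ordering that puts it in standard form is (alpha_4, alpha_1, alpha_5, alpha_6, alpha_2, alpha_8, alpha_3, alpha_7). So the algebra is type A_8, i.e. sl(9).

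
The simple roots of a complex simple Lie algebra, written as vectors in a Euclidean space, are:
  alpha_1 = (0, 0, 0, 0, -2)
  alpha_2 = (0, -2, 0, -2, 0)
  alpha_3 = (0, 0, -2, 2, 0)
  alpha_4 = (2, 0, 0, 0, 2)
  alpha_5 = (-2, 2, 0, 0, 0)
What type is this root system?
Compute the Cartan integers a_ij = 2(alpha_i, alpha_j)/(alpha_j, alpha_j); the resulting 5x5 Cartan matrix is
[[2, 0, 0, -1, 0], [0, 2, -1, 0, -1], [0, -1, 2, 0, 0], [-2, 0, 0, 2, -1], [0, -1, 0, -1, 2]].
The roots have two lengths (squared-length ratio 2:1); the short ones are alpha_{1}. The associated Dynkin diagram is a chain of 5 nodes with a double edge at one end; the terminal node there is the unique short simple root (B_5), so the type is B_5 (the algebra so(11)).

B_5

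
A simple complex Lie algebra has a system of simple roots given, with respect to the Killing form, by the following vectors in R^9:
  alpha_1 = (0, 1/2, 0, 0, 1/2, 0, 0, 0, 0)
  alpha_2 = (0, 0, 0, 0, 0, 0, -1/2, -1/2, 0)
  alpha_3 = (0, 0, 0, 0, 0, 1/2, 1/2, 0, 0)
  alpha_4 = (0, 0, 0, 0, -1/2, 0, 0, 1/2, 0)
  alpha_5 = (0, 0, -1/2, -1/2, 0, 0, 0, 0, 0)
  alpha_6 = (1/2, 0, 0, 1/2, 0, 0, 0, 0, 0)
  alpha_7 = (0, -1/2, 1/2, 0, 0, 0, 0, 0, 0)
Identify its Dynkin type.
A7

Compute the Cartan integers a_ij = 2(alpha_i, alpha_j)/(alpha_j, alpha_j); the resulting 7x7 Cartan matrix is
[[2, 0, 0, -1, 0, 0, -1], [0, 2, -1, -1, 0, 0, 0], [0, -1, 2, 0, 0, 0, 0], [-1, -1, 0, 2, 0, 0, 0], [0, 0, 0, 0, 2, -1, -1], [0, 0, 0, 0, -1, 2, 0], [-1, 0, 0, 0, -1, 0, 2]].
All simple roots have the same length, so the diagram is simply laced. The associated Dynkin diagram is a chain of 7 nodes with single edges (A_7), so the type is A_7 (the algebra sl(8)).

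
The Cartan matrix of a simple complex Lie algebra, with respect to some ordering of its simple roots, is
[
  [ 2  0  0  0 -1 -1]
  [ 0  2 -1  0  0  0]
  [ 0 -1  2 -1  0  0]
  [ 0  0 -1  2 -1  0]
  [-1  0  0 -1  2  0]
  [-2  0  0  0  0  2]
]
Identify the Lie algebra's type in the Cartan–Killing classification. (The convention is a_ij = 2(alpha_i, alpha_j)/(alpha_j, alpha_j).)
C_6 (sp(12))

The matrix has rank 6 with 2's on the diagonal. Reading the off-diagonal entries as Dynkin edges (a single edge where a_ij = a_ji = -1; a double or triple edge where a_ij * a_ji = 2 or 3), the diagram is a chain of 6 nodes with a double edge at one end; the terminal node there is the unique long simple root (C_6). One simple-root ordering that puts it in standard form is (alpha_2, alpha_3, alpha_4, alpha_5, alpha_1, alpha_6). So the algebra is type C_6, i.e. sp(12).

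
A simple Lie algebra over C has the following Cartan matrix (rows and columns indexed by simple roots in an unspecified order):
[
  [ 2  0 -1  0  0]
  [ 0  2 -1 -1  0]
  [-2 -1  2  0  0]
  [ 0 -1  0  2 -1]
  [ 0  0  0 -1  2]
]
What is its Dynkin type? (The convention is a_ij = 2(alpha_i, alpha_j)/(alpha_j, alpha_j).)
B_5

The matrix has rank 5 with 2's on the diagonal. Reading the off-diagonal entries as Dynkin edges (a single edge where a_ij = a_ji = -1; a double or triple edge where a_ij * a_ji = 2 or 3), the diagram is a chain of 5 nodes with a double edge at one end; the terminal node there is the unique short simple root (B_5). One simple-root ordering that puts it in standard form is (alpha_5, alpha_4, alpha_2, alpha_3, alpha_1). So the algebra is type B_5, i.e. so(11).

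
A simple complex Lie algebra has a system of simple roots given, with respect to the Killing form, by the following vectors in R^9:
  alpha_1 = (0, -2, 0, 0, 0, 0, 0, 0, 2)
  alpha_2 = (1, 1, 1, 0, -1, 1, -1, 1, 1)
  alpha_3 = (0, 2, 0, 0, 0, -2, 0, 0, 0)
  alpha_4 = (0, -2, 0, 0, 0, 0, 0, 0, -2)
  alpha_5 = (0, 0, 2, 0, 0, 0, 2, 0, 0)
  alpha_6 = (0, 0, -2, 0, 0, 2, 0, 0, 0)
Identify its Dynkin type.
Compute the Cartan integers a_ij = 2(alpha_i, alpha_j)/(alpha_j, alpha_j); the resulting 6x6 Cartan matrix is
[[2, 0, -1, 0, 0, 0], [0, 2, 0, -1, 0, 0], [-1, 0, 2, -1, 0, -1], [0, -1, -1, 2, 0, 0], [0, 0, 0, 0, 2, -1], [0, 0, -1, 0, -1, 2]].
All simple roots have the same length, so the diagram is simply laced. The associated Dynkin diagram is a chain of 5 nodes with one extra node attached to the third node from one end (E_6), so the type is E_6.

E_6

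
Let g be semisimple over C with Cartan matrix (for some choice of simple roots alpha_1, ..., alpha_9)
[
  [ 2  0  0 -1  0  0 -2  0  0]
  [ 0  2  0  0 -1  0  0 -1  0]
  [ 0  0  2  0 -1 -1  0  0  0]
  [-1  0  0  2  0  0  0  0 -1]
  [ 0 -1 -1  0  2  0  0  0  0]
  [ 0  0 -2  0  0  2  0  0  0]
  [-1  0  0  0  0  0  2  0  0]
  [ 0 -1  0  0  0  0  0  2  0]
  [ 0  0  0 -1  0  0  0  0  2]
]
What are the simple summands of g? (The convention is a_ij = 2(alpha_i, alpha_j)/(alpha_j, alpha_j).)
B_4 + C_5

The diagram associated to this matrix has two connected components: the simple roots {alpha_1, alpha_4, alpha_7, alpha_9} form a chain of 4 nodes with a double edge at one end; the terminal node there is the unique short simple root (B_4), and {alpha_2, alpha_3, alpha_5, alpha_6, alpha_8} form a chain of 5 nodes with a double edge at one end; the terminal node there is the unique long simple root (C_5). A semisimple Lie algebra decomposes uniquely as the direct sum of simple ideals, one per connected component of its Dynkin diagram, so g ≅ B_4 ⊕ C_5 (dimension 36 + 55 = 91).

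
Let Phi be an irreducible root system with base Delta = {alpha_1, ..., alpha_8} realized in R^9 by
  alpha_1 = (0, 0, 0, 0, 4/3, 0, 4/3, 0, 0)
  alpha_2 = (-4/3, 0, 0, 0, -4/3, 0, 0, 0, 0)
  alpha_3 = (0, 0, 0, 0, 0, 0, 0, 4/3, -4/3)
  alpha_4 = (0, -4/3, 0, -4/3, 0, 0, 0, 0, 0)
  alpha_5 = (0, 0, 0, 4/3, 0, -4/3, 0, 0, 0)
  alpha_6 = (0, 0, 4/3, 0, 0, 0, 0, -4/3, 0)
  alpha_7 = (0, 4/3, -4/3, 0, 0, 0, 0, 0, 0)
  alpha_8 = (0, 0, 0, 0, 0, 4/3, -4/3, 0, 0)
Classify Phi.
Compute the Cartan integers a_ij = 2(alpha_i, alpha_j)/(alpha_j, alpha_j); the resulting 8x8 Cartan matrix is
[[2, -1, 0, 0, 0, 0, 0, -1], [-1, 2, 0, 0, 0, 0, 0, 0], [0, 0, 2, 0, 0, -1, 0, 0], [0, 0, 0, 2, -1, 0, -1, 0], [0, 0, 0, -1, 2, 0, 0, -1], [0, 0, -1, 0, 0, 2, -1, 0], [0, 0, 0, -1, 0, -1, 2, 0], [-1, 0, 0, 0, -1, 0, 0, 2]].
All simple roots have the same length, so the diagram is simply laced. The associated Dynkin diagram is a chain of 8 nodes with single edges (A_8), so the type is A_8 (the algebra sl(9)).

A_8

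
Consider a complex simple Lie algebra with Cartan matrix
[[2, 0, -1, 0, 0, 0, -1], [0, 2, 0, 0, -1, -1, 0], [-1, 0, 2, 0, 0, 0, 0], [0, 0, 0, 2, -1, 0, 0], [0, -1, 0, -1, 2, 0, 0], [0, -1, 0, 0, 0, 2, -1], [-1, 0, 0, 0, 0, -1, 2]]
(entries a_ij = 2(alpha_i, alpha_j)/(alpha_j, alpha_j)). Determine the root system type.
A_7 (sl(8))

The matrix has rank 7 with 2's on the diagonal. Reading the off-diagonal entries as Dynkin edges (a single edge where a_ij = a_ji = -1; a double or triple edge where a_ij * a_ji = 2 or 3), the diagram is a chain of 7 nodes with single edges (A_7). One simple-root ordering that puts it in standard form is (alpha_3, alpha_1, alpha_7, alpha_6, alpha_2, alpha_5, alpha_4). So the algebra is type A_7, i.e. sl(8).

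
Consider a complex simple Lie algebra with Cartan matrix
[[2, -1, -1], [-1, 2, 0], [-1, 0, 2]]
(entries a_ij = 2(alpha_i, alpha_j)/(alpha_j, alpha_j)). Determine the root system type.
A3

The matrix has rank 3 with 2's on the diagonal. Reading the off-diagonal entries as Dynkin edges (a single edge where a_ij = a_ji = -1; a double or triple edge where a_ij * a_ji = 2 or 3), the diagram is a chain of 3 nodes with single edges (A_3). One simple-root ordering that puts it in standard form is (alpha_2, alpha_1, alpha_3). So the algebra is type A_3, i.e. sl(4).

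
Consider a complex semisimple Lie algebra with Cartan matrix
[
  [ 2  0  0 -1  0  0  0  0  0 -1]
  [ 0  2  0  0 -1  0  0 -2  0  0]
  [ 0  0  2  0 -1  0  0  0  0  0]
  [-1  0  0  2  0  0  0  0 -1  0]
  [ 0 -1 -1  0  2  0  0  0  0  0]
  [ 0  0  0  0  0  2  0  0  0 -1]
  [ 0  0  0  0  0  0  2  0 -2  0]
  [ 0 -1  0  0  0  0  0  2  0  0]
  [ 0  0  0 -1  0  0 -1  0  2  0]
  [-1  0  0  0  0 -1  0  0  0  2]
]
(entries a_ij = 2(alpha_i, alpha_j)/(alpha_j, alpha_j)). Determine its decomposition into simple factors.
B4 ⊕ C6

The diagram associated to this matrix has two connected components: the simple roots {alpha_2, alpha_3, alpha_5, alpha_8} form a chain of 4 nodes with a double edge at one end; the terminal node there is the unique short simple root (B_4), and {alpha_1, alpha_4, alpha_6, alpha_7, alpha_9, alpha_10} form a chain of 6 nodes with a double edge at one end; the terminal node there is the unique long simple root (C_6). A semisimple Lie algebra decomposes uniquely as the direct sum of simple ideals, one per connected component of its Dynkin diagram, so g ≅ B_4 ⊕ C_6 (dimension 36 + 78 = 114).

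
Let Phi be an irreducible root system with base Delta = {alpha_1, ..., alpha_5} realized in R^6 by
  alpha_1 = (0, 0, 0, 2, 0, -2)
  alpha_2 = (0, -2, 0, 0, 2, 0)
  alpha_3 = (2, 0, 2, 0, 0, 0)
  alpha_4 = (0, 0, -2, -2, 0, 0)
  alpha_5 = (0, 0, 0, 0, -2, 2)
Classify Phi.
Compute the Cartan integers a_ij = 2(alpha_i, alpha_j)/(alpha_j, alpha_j); the resulting 5x5 Cartan matrix is
[[2, 0, 0, -1, -1], [0, 2, 0, 0, -1], [0, 0, 2, -1, 0], [-1, 0, -1, 2, 0], [-1, -1, 0, 0, 2]].
All simple roots have the same length, so the diagram is simply laced. The associated Dynkin diagram is a chain of 5 nodes with single edges (A_5), so the type is A_5 (the algebra sl(6)).

A_5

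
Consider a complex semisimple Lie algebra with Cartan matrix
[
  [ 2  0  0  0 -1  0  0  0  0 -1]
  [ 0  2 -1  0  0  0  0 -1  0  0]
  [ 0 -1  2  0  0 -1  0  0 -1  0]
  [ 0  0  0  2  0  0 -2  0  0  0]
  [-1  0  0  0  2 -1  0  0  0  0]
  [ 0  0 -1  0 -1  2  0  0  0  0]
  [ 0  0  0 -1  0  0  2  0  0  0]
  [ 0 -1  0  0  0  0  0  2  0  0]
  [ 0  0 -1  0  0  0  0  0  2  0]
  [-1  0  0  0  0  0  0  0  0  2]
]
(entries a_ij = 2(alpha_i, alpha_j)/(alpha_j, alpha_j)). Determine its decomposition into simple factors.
The diagram associated to this matrix has two connected components: the simple roots {alpha_4, alpha_7} form a chain of 2 nodes with a double edge at one end; the terminal node there is the unique short simple root (B_2), and {alpha_1, alpha_2, alpha_3, alpha_5, alpha_6, alpha_8, alpha_9, alpha_10} form a chain of 7 nodes with one extra node attached to the third node from one end (E_8). A semisimple Lie algebra decomposes uniquely as the direct sum of simple ideals, one per connected component of its Dynkin diagram, so g ≅ B_2 ⊕ E_8 (dimension 10 + 248 = 258).

B2 + E8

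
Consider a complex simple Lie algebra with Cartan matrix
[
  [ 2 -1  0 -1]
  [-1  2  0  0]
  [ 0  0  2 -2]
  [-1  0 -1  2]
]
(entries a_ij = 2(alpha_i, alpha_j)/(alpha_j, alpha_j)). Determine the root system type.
The matrix has rank 4 with 2's on the diagonal. Reading the off-diagonal entries as Dynkin edges (a single edge where a_ij = a_ji = -1; a double or triple edge where a_ij * a_ji = 2 or 3), the diagram is a chain of 4 nodes with a double edge at one end; the terminal node there is the unique long simple root (C_4). One simple-root ordering that puts it in standard form is (alpha_2, alpha_1, alpha_4, alpha_3). So the algebra is type C_4, i.e. sp(8).

type C_4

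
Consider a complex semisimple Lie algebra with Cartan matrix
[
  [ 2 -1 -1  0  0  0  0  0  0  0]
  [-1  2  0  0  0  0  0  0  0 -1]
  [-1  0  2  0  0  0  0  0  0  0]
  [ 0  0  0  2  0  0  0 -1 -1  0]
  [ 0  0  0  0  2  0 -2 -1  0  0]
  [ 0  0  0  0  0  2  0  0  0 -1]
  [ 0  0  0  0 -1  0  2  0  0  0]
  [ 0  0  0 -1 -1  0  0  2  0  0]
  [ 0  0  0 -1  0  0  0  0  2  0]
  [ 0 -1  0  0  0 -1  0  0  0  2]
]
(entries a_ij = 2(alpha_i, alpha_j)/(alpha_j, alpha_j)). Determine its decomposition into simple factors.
A_5 + B_5

The diagram associated to this matrix has two connected components: the simple roots {alpha_1, alpha_2, alpha_3, alpha_6, alpha_10} form a chain of 5 nodes with single edges (A_5), and {alpha_4, alpha_5, alpha_7, alpha_8, alpha_9} form a chain of 5 nodes with a double edge at one end; the terminal node there is the unique short simple root (B_5). A semisimple Lie algebra decomposes uniquely as the direct sum of simple ideals, one per connected component of its Dynkin diagram, so g ≅ A_5 ⊕ B_5 (dimension 35 + 55 = 90).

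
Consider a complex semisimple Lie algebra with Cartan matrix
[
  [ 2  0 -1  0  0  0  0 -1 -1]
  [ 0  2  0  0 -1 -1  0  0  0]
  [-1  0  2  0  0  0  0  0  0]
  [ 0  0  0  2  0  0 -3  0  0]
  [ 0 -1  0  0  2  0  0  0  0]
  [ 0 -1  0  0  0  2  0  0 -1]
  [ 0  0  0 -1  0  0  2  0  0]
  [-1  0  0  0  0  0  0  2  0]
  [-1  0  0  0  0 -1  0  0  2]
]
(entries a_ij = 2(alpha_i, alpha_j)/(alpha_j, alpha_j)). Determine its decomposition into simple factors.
The diagram associated to this matrix has two connected components: the simple roots {alpha_1, alpha_2, alpha_3, alpha_5, alpha_6, alpha_8, alpha_9} form a chain of 5 nodes with a fork of two nodes at one end (D_7), and {alpha_4, alpha_7} form two nodes joined by a triple edge (G_2). A semisimple Lie algebra decomposes uniquely as the direct sum of simple ideals, one per connected component of its Dynkin diagram, so g ≅ D_7 ⊕ G_2 (dimension 91 + 14 = 105).

D7 + G2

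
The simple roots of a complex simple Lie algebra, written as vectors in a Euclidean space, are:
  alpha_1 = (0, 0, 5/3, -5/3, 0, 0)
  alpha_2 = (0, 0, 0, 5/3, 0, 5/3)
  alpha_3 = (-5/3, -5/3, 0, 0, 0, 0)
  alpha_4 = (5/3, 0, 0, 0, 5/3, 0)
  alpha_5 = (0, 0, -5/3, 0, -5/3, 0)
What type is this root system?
A5

Compute the Cartan integers a_ij = 2(alpha_i, alpha_j)/(alpha_j, alpha_j); the resulting 5x5 Cartan matrix is
[[2, -1, 0, 0, -1], [-1, 2, 0, 0, 0], [0, 0, 2, -1, 0], [0, 0, -1, 2, -1], [-1, 0, 0, -1, 2]].
All simple roots have the same length, so the diagram is simply laced. The associated Dynkin diagram is a chain of 5 nodes with single edges (A_5), so the type is A_5 (the algebra sl(6)).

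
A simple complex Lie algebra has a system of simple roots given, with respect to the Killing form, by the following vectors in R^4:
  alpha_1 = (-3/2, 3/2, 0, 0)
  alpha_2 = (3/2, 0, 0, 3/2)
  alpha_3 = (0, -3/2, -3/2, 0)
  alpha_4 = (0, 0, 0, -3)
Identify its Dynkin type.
Compute the Cartan integers a_ij = 2(alpha_i, alpha_j)/(alpha_j, alpha_j); the resulting 4x4 Cartan matrix is
[[2, -1, -1, 0], [-1, 2, 0, -1], [-1, 0, 2, 0], [0, -2, 0, 2]].
The roots have two lengths (squared-length ratio 2:1); the short ones are alpha_{1,2,3}. The associated Dynkin diagram is a chain of 4 nodes with a double edge at one end; the terminal node there is the unique long simple root (C_4), so the type is C_4 (the algebra sp(8)).

C_4 (sp(8))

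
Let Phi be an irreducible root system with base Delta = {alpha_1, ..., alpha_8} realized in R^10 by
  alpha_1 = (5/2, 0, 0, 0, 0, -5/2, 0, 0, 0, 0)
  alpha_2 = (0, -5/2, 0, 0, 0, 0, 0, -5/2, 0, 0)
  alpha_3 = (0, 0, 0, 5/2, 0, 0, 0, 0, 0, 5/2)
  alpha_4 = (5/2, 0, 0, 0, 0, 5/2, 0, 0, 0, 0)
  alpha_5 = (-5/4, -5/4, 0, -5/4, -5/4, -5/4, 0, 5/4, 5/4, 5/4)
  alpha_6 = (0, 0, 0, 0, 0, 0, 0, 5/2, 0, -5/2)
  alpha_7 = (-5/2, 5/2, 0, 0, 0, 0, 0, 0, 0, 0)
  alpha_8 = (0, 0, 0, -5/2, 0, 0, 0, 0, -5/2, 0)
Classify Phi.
Compute the Cartan integers a_ij = 2(alpha_i, alpha_j)/(alpha_j, alpha_j); the resulting 8x8 Cartan matrix is
[[2, 0, 0, 0, 0, 0, -1, 0], [0, 2, 0, 0, 0, -1, -1, 0], [0, 0, 2, 0, 0, -1, 0, -1], [0, 0, 0, 2, -1, 0, -1, 0], [0, 0, 0, -1, 2, 0, 0, 0], [0, -1, -1, 0, 0, 2, 0, 0], [-1, -1, 0, -1, 0, 0, 2, 0], [0, 0, -1, 0, 0, 0, 0, 2]].
All simple roots have the same length, so the diagram is simply laced. The associated Dynkin diagram is a chain of 7 nodes with one extra node attached to the third node from one end (E_8), so the type is E_8.

E8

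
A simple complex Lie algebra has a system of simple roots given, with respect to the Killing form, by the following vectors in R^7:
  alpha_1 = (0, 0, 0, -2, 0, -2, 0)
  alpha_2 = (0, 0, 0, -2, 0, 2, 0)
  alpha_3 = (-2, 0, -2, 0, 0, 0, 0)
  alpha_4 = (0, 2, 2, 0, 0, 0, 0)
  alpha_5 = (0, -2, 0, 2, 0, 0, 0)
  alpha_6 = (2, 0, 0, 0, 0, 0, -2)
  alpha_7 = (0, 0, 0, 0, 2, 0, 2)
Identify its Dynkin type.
Compute the Cartan integers a_ij = 2(alpha_i, alpha_j)/(alpha_j, alpha_j); the resulting 7x7 Cartan matrix is
[[2, 0, 0, 0, -1, 0, 0], [0, 2, 0, 0, -1, 0, 0], [0, 0, 2, -1, 0, -1, 0], [0, 0, -1, 2, -1, 0, 0], [-1, -1, 0, -1, 2, 0, 0], [0, 0, -1, 0, 0, 2, -1], [0, 0, 0, 0, 0, -1, 2]].
All simple roots have the same length, so the diagram is simply laced. The associated Dynkin diagram is a chain of 5 nodes with a fork of two nodes at one end (D_7), so the type is D_7 (the algebra so(14)).

D7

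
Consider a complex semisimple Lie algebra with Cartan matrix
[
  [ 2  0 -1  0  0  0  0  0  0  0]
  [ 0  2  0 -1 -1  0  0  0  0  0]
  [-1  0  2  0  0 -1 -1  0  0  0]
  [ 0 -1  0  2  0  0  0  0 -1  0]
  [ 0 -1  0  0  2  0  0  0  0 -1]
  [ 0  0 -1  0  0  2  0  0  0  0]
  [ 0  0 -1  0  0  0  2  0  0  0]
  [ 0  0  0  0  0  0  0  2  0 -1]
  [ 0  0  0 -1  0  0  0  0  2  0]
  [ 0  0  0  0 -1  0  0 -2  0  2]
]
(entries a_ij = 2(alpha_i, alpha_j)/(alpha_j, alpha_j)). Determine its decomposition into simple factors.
The diagram associated to this matrix has two connected components: the simple roots {alpha_2, alpha_4, alpha_5, alpha_8, alpha_9, alpha_10} form a chain of 6 nodes with a double edge at one end; the terminal node there is the unique short simple root (B_6), and {alpha_1, alpha_3, alpha_6, alpha_7} form a chain of 2 nodes with a fork of two nodes at one end (D_4). A semisimple Lie algebra decomposes uniquely as the direct sum of simple ideals, one per connected component of its Dynkin diagram, so g ≅ B_6 ⊕ D_4 (dimension 78 + 28 = 106).

B_6 (so(13)) ⊕ D_4 (so(8))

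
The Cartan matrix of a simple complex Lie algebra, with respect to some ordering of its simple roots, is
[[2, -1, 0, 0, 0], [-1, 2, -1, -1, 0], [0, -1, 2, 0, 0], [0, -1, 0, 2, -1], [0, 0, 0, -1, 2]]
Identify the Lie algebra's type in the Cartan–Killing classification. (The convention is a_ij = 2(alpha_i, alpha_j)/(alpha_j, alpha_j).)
The matrix has rank 5 with 2's on the diagonal. Reading the off-diagonal entries as Dynkin edges (a single edge where a_ij = a_ji = -1; a double or triple edge where a_ij * a_ji = 2 or 3), the diagram is a chain of 3 nodes with a fork of two nodes at one end (D_5). One simple-root ordering that puts it in standard form is (alpha_5, alpha_4, alpha_2, alpha_1, alpha_3). So the algebra is type D_5, i.e. so(10).

type D_5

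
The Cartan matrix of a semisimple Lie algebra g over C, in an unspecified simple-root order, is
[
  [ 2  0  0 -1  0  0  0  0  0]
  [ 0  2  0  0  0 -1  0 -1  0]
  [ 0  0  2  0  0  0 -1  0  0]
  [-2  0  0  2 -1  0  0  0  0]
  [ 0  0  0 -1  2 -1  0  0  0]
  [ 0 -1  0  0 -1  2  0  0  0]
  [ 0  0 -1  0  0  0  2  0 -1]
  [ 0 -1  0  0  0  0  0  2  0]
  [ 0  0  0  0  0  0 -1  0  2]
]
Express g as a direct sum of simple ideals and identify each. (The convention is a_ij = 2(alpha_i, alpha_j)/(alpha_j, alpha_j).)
The diagram associated to this matrix has two connected components: the simple roots {alpha_3, alpha_7, alpha_9} form a chain of 3 nodes with single edges (A_3), and {alpha_1, alpha_2, alpha_4, alpha_5, alpha_6, alpha_8} form a chain of 6 nodes with a double edge at one end; the terminal node there is the unique short simple root (B_6). A semisimple Lie algebra decomposes uniquely as the direct sum of simple ideals, one per connected component of its Dynkin diagram, so g ≅ A_3 ⊕ B_6 (dimension 15 + 78 = 93).

A_3 + B_6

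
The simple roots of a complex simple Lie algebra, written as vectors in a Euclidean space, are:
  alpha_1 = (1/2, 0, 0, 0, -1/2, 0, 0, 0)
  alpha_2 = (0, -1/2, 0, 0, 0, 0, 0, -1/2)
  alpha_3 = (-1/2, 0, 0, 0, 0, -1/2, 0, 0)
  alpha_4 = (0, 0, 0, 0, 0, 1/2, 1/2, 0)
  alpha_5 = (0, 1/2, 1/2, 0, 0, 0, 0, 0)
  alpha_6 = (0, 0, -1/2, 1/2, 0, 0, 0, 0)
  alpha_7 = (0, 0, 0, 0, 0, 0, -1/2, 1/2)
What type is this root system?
A7

Compute the Cartan integers a_ij = 2(alpha_i, alpha_j)/(alpha_j, alpha_j); the resulting 7x7 Cartan matrix is
[[2, 0, -1, 0, 0, 0, 0], [0, 2, 0, 0, -1, 0, -1], [-1, 0, 2, -1, 0, 0, 0], [0, 0, -1, 2, 0, 0, -1], [0, -1, 0, 0, 2, -1, 0], [0, 0, 0, 0, -1, 2, 0], [0, -1, 0, -1, 0, 0, 2]].
All simple roots have the same length, so the diagram is simply laced. The associated Dynkin diagram is a chain of 7 nodes with single edges (A_7), so the type is A_7 (the algebra sl(8)).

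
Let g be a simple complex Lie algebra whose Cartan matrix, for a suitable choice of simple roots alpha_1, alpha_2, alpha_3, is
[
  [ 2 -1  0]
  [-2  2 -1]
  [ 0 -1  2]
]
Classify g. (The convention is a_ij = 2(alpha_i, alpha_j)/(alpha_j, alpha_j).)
B3

The matrix has rank 3 with 2's on the diagonal. Reading the off-diagonal entries as Dynkin edges (a single edge where a_ij = a_ji = -1; a double or triple edge where a_ij * a_ji = 2 or 3), the diagram is a chain of 3 nodes with a double edge at one end; the terminal node there is the unique short simple root (B_3). One simple-root ordering that puts it in standard form is (alpha_3, alpha_2, alpha_1). So the algebra is type B_3, i.e. so(7).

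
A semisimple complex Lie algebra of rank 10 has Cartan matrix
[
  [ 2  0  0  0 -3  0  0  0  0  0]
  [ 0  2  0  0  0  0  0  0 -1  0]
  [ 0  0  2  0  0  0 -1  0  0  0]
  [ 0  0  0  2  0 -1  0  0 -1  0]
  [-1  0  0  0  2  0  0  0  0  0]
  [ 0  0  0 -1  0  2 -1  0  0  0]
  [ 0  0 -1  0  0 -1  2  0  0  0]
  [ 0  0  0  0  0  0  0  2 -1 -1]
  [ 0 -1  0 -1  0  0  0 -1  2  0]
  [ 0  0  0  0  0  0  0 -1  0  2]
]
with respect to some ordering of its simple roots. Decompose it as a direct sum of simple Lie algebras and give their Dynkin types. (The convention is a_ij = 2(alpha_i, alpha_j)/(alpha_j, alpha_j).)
E_8 ⊕ G_2

The diagram associated to this matrix has two connected components: the simple roots {alpha_2, alpha_3, alpha_4, alpha_6, alpha_7, alpha_8, alpha_9, alpha_10} form a chain of 7 nodes with one extra node attached to the third node from one end (E_8), and {alpha_1, alpha_5} form two nodes joined by a triple edge (G_2). A semisimple Lie algebra decomposes uniquely as the direct sum of simple ideals, one per connected component of its Dynkin diagram, so g ≅ E_8 ⊕ G_2 (dimension 248 + 14 = 262).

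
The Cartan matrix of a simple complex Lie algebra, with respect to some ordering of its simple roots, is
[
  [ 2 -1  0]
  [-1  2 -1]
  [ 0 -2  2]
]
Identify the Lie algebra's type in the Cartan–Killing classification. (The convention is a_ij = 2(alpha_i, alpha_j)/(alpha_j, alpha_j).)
The matrix has rank 3 with 2's on the diagonal. Reading the off-diagonal entries as Dynkin edges (a single edge where a_ij = a_ji = -1; a double or triple edge where a_ij * a_ji = 2 or 3), the diagram is a chain of 3 nodes with a double edge at one end; the terminal node there is the unique long simple root (C_3). One simple-root ordering that puts it in standard form is (alpha_1, alpha_2, alpha_3). So the algebra is type C_3, i.e. sp(6).

type C_3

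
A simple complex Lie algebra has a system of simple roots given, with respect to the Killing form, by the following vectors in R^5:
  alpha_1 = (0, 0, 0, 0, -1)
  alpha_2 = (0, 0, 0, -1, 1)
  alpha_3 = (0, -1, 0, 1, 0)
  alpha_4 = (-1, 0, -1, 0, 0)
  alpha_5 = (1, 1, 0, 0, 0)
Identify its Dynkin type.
Compute the Cartan integers a_ij = 2(alpha_i, alpha_j)/(alpha_j, alpha_j); the resulting 5x5 Cartan matrix is
[[2, -1, 0, 0, 0], [-2, 2, -1, 0, 0], [0, -1, 2, 0, -1], [0, 0, 0, 2, -1], [0, 0, -1, -1, 2]].
The roots have two lengths (squared-length ratio 2:1); the short ones are alpha_{1}. The associated Dynkin diagram is a chain of 5 nodes with a double edge at one end; the terminal node there is the unique short simple root (B_5), so the type is B_5 (the algebra so(11)).

B_5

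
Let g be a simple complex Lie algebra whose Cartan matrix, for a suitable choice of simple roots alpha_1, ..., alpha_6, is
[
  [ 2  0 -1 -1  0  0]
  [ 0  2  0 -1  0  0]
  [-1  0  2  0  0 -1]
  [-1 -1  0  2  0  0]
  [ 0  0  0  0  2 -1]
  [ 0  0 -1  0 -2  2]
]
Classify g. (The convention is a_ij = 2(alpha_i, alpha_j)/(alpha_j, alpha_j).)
The matrix has rank 6 with 2's on the diagonal. Reading the off-diagonal entries as Dynkin edges (a single edge where a_ij = a_ji = -1; a double or triple edge where a_ij * a_ji = 2 or 3), the diagram is a chain of 6 nodes with a double edge at one end; the terminal node there is the unique short simple root (B_6). One simple-root ordering that puts it in standard form is (alpha_2, alpha_4, alpha_1, alpha_3, alpha_6, alpha_5). So the algebra is type B_6, i.e. so(13).

B_6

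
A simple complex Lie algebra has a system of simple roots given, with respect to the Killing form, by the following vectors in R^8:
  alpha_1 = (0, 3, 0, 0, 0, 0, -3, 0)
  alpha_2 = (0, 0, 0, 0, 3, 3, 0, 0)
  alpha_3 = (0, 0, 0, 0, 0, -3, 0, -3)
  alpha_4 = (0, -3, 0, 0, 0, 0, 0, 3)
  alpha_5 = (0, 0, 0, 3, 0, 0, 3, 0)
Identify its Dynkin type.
Compute the Cartan integers a_ij = 2(alpha_i, alpha_j)/(alpha_j, alpha_j); the resulting 5x5 Cartan matrix is
[[2, 0, 0, -1, -1], [0, 2, -1, 0, 0], [0, -1, 2, -1, 0], [-1, 0, -1, 2, 0], [-1, 0, 0, 0, 2]].
All simple roots have the same length, so the diagram is simply laced. The associated Dynkin diagram is a chain of 5 nodes with single edges (A_5), so the type is A_5 (the algebra sl(6)).

type A_5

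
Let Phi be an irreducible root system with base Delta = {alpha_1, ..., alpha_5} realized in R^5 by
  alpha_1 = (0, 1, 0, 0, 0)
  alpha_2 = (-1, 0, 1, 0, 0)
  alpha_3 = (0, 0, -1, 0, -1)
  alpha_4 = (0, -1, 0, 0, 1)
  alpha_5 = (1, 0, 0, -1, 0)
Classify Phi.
Compute the Cartan integers a_ij = 2(alpha_i, alpha_j)/(alpha_j, alpha_j); the resulting 5x5 Cartan matrix is
[[2, 0, 0, -1, 0], [0, 2, -1, 0, -1], [0, -1, 2, -1, 0], [-2, 0, -1, 2, 0], [0, -1, 0, 0, 2]].
The roots have two lengths (squared-length ratio 2:1); the short ones are alpha_{1}. The associated Dynkin diagram is a chain of 5 nodes with a double edge at one end; the terminal node there is the unique short simple root (B_5), so the type is B_5 (the algebra so(11)).

B_5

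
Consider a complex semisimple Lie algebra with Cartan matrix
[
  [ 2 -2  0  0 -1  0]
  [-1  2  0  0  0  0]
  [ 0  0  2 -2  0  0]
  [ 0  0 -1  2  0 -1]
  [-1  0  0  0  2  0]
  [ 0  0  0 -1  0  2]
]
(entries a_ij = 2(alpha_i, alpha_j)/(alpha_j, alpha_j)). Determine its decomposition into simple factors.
B_3 (so(7)) ⊕ C_3 (sp(6))

The diagram associated to this matrix has two connected components: the simple roots {alpha_1, alpha_2, alpha_5} form a chain of 3 nodes with a double edge at one end; the terminal node there is the unique short simple root (B_3), and {alpha_3, alpha_4, alpha_6} form a chain of 3 nodes with a double edge at one end; the terminal node there is the unique long simple root (C_3). A semisimple Lie algebra decomposes uniquely as the direct sum of simple ideals, one per connected component of its Dynkin diagram, so g ≅ B_3 ⊕ C_3 (dimension 21 + 21 = 42).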